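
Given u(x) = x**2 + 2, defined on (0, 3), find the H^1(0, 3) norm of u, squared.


||u||_{H^1}^2 = 663/5

The H^1 norm (squared) on an interval (0, L) is
  ||u||_{H^1}^2 = ∫_0^L u(x)^2 dx + ∫_0^L u'(x)^2 dx.
Compute u'(x) = 2*x.
Then u(x)^2 = x**4 + 4*x**2 + 4 and u'(x)^2 = 4*x**2.
Integrate each monomial from 0 to 3 using ∫_0^3 c·x^n dx = c·3^(n+1)/(n+1):
  ∫_0^3 u(x)^2 dx = ∫_0^3 (x^4 + 4*x^2 + 4) dx. Term by term:
    ∫_0^3 x^4 dx = 243/5;  ∫_0^3 4*x^2 dx = 36;  ∫_0^3 4 dx = 12.
  Sum: 243/5 + 36 + 12 = 483/5.
  ∫_0^3 u'(x)^2 dx = ∫_0^3 (4*x^2) dx. Term by term:
    ∫_0^3 4*x^2 dx = 36.
Adding: ||u||_{H^1}^2 = 483/5 + 36 = 663/5.


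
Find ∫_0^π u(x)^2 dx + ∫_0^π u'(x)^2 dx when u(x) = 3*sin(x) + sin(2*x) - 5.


||u||_{H^1(0,π)}^2 = -60 + 73*π/2

u'(x) = 3*cos(x) + 2*cos(2*x).
Expand u² and (u')² and integrate term by term on (0, π), using: for integers n ≥ 1, ∫_0^π sin²(nx) dx = ∫_0^π cos²(nx) dx = π/2; for n ≠ n', ∫_0^π sin(nx)sin(n'x) dx = ∫_0^π cos(nx)cos(n'x) dx = 0; and by product-to-sum, ∫_0^π sin(nx)cos(n'x) dx = ½∫_0^π [sin((n+n')x) + sin((n−n')x)] dx, which is 0 when n+n' is even and 2n/(n²−n'²) when n+n' is odd (it need not vanish on (0, π)). For the constant mode: ∫_0^π 1 dx = π, ∫_0^π cos(nx) dx = 0, ∫_0^π sin(nx) dx = (1−(−1)^n)/n.
  u² squared terms: (-5)²·∫1 dx = 25·π = 25*π;  (3)²·∫sin(x)² dx = 9·π/2 = 9*π/2;  (1)²·∫sin(2x)² dx = 1·π/2 = π/2.
  u² cross terms: 2·(-5)·(3)·∫1·sin(x) dx = -30·(2) = -60;  2·(-5)·(1)·∫1·sin(2x) dx = -10·(0) = 0;  2·(3)·(1)·∫sin(x)·sin(2x) dx = 6·(0) = 0.
  So ∫_0^π u² dx = 25*π + 9*π/2 + π/2 − 60 + 0 + 0 = -60 + 30*π.
  (u')² squared terms: (2)²·∫cos(2x)² dx = 4·π/2 = 2*π;  (3)²·∫cos(x)² dx = 9·π/2 = 9*π/2.
  (u')² cross terms: 2·(2)·(3)·∫cos(2x)·cos(x) dx = 12·(0) = 0.
  So ∫_0^π (u')² dx = 2*π + 9*π/2 + 0 = 13*π/2.
||u||_{H^1}^2 = (-60 + 30*π) + (13*π/2) = -60 + 73*π/2.


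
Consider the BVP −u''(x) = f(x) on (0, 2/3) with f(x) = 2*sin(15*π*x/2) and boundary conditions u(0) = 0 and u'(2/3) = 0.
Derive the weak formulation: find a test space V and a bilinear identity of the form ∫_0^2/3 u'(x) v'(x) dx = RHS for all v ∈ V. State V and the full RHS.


V = {v ∈ H^1(0, 2/3) : v(0) = 0} (test functions vanish at x = 0 where u is specified); weak form: ∫_0^2/3 u'v' dx = ∫_0^2/3 (2*sin(15*π*x/2)) v dx for all v ∈ V.

Multiply both sides by a test function v and integrate from 0 to 2/3:
  ∫_0^2/3 −u''(x) v(x) dx = ∫_0^2/3 f(x) v(x) dx.
Integrate the LHS by parts once:
  ∫_0^2/3 −u'' v dx = −[u'(x) v(x)]_0^2/3 + ∫_0^2/3 u'(x) v'(x) dx.
Thus ∫_0^2/3 u'(x) v'(x) dx = ∫_0^2/3 f(x) v(x) dx + [u'(x) v(x)]_0^2/3.
Choose V so that boundary terms are either known or forced to vanish.
Mixed BC: u(0) = 0 (Dirichlet) and u'(2/3) = 0 (Neumann). Define V = {v ∈ H^1(0, 2/3) : v(0) = 0}. Then [u' v]_0^2/3 = u'(2/3)·v(2/3) − u'(0)·0 = 0.
Weak formulation: find u (satisfying any essential BC) such that ∫_0^2/3 u'(x) v'(x) dx = ∫_0^2/3 f v dx for all v ∈ V (Dirichlet at 0 absorbed into V; the Neumann datum at x = 2/3 is zero, so no boundary term remains).
Substituting f(x) = 2*sin(15*π*x/2), the right-hand side is ∫_0^2/3 (2*sin(15*π*x/2)) v dx.


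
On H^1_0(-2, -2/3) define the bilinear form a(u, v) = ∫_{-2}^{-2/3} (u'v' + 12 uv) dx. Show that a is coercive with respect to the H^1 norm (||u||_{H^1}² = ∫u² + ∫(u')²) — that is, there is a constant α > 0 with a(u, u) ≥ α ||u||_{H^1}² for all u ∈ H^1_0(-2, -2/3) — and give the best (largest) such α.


α = 1

Coercivity of a(·,·) on H^1_0(-2, -2/3) means a(u, u) ≥ α ||u||_{H^1}² for every u ∈ H^1_0.
The interval has length L = 4/3, and Poincaré/coercivity depend only on L. Here a(u, u) = ∫(u')² + (12)·∫u².
Here c = 12 ≥ 1, so a(u,u) = ∫(u')² + c∫u² ≥ ∫(u')² + ∫u² = ||u||_{H^1}², i.e. α = 1 works. No larger α is possible: a(u,u) ≥ α||u||_{H^1}² means (1−α)∫(u')² ≥ (α−c)∫u², and for the modes u_n = sin(nπ(x−x₀)/L) (x₀ the left endpoint) one has ∫u_n²/∫(u_n')² = (L/(nπ))² → 0, so a(u_n,u_n)/||u_n||_{H^1}² → 1. Hence the optimal constant is α = 1.
Therefore α = 1.


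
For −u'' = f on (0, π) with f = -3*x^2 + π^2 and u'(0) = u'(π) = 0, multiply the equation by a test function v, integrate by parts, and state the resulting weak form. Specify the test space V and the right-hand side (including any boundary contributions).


V = H^1(0, π) (no boundary constraint on v; u is determined up to an additive constant); weak form: ∫_0^π u'v' dx = ∫_0^π (-3*x^2 + π^2) v dx for all v ∈ V.

Multiply both sides by a test function v and integrate from 0 to π:
  ∫_0^π −u''(x) v(x) dx = ∫_0^π f(x) v(x) dx.
Integrate the LHS by parts once:
  ∫_0^π −u'' v dx = −[u'(x) v(x)]_0^π + ∫_0^π u'(x) v'(x) dx.
Thus ∫_0^π u'(x) v'(x) dx = ∫_0^π f(x) v(x) dx + [u'(x) v(x)]_0^π.
Choose V so that boundary terms are either known or forced to vanish.
u has homogeneous Neumann: u'(0) = u'(π) = 0. So [u' v]_0^π = 0·v(π) − 0·v(0) = 0 for any v; take V = H^1(0, π).
Weak formulation: find u (satisfying any essential BC) such that ∫_0^π u'(x) v'(x) dx = ∫_0^π f v dx for all v ∈ V (homogeneous Neumann, so boundary terms vanish).
Substituting f(x) = -3*x^2 + π^2, the right-hand side is ∫_0^π (-3*x^2 + π^2) v dx.
Compatibility check (pure Neumann): taking v ≡ 1 ∈ V gives 0 = ∫_0^π f dx + (0) − (0), i.e. ∫_0^π f dx must equal u'(0) − u'(π) = 0. Indeed ∫_0^π (-3*x^2 + π^2) dx = 0, so the data are compatible. The solution is then unique only up to an additive constant (fix it e.g. by requiring ∫_0^π u dx = 0).


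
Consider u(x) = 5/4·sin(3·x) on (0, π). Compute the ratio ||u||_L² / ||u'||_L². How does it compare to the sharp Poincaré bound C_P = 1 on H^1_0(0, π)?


||u||_L² / ||u'||_L² = 1/3 < C_P = 1.

u(x) = 5/4·sin(3·x), so u'(x) = 15*cos(3*x)/4.
Writing u(x) = A·sin(kπx/L) with A = 5/4 and k = 3, use ∫_0^L sin²(kπx/L) dx = L/2 and ∫_0^L cos²(kπx/L) dx = L/2.
u² = 25/16·sin²(3·x) and (u')² = 225/16·cos²(3·x), and each of sin², cos² integrates to L/2 = π/2 over (0, π).
∫_0^π u² dx = 25*π/32, so ||u||_L² = 5*sqrt(2)*sqrt(π)/8.
∫_0^π (u')² dx = 225*π/32, so ||u'||_L² = 15*sqrt(2)*sqrt(π)/8.
Ratio ||u||_L² / ||u'||_L² = 1/3.
Sharp Poincaré constant on H^1_0(0, π) is C_P = L/π = 1, achieved by sin(x).
This is the k = 3 harmonic; the ratio L/(kπ) is strictly less than C_P = L/π, consistent with the sharp inequality ||u||_L² ≤ C_P ||u'||_L².


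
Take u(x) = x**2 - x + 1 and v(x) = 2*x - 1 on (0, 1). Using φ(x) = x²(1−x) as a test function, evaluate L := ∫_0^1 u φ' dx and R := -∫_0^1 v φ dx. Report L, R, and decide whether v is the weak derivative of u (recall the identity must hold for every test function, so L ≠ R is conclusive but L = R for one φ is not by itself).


LHS = -1/60, RHS = -1/60. Yes, v = u' weakly.

u(x) = x**2 - x + 1, classical derivative u'(x) = 2*x - 1.
φ(x) = x²(1−x), so φ'(x) = x*(2 - 3*x).
Note φ(0) = φ(1) = 0, so the boundary term u·φ vanishes.
LHS = ∫_0^1 u(x) φ'(x) dx = ∫_0^1 (-3*x^4 + 5*x^3 - 5*x^2 + 2*x) dx. Term by term:
  ∫_0^1 -3*x^4 dx = -3/5;  ∫_0^1 5*x^3 dx = 5/4;  ∫_0^1 -5*x^2 dx = -5/3;
  ∫_0^1 2*x dx = 1.
Sum: -3/5 + 5/4 − 5/3 + 1 = -1/60.
So LHS = -1/60.
∫_0^1 v(x) φ(x) dx = ∫_0^1 (-2*x^4 + 3*x^3 - x^2) dx. Term by term:
  ∫_0^1 -2*x^4 dx = -2/5;  ∫_0^1 3*x^3 dx = 3/4;  ∫_0^1 -x^2 dx = -1/3.
Sum: -2/5 + 3/4 − 1/3 = 1/60.
So RHS = -∫_0^1 v(x) φ(x) dx = -1/60.
LHS = RHS, so the identity holds for this test φ.
Moreover u is smooth here and v(x) = u'(x) = 2*x - 1 pointwise, so the identity holds for every test function. Hence v is the weak derivative of u.


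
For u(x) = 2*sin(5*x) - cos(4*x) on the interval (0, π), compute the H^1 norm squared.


||u||_{H^1(0,π)}^2 = -680/9 + 121*π/2

u'(x) = 4*sin(4*x) + 10*cos(5*x).
Expand u² and (u')² and integrate term by term on (0, π), using: for integers n ≥ 1, ∫_0^π sin²(nx) dx = ∫_0^π cos²(nx) dx = π/2; for n ≠ n', ∫_0^π sin(nx)sin(n'x) dx = ∫_0^π cos(nx)cos(n'x) dx = 0; and by product-to-sum, ∫_0^π sin(nx)cos(n'x) dx = ½∫_0^π [sin((n+n')x) + sin((n−n')x)] dx, which is 0 when n+n' is even and 2n/(n²−n'²) when n+n' is odd (it need not vanish on (0, π)).
  u² squared terms: (-1)²·∫cos(4x)² dx = 1·π/2 = π/2;  (2)²·∫sin(5x)² dx = 4·π/2 = 2*π.
  u² cross terms: 2·(-1)·(2)·∫cos(4x)·sin(5x) dx = -4·(10/9) = -40/9.
  So ∫_0^π u² dx = π/2 + 2*π − 40/9 = -40/9 + 5*π/2.
  (u')² squared terms: (4)²·∫sin(4x)² dx = 16·π/2 = 8*π;  (10)²·∫cos(5x)² dx = 100·π/2 = 50*π.
  (u')² cross terms: 2·(4)·(10)·∫sin(4x)·cos(5x) dx = 80·(-8/9) = -640/9.
  So ∫_0^π (u')² dx = 8*π + 50*π − 640/9 = -640/9 + 58*π.
||u||_{H^1}^2 = (-40/9 + 5*π/2) + (-640/9 + 58*π) = -680/9 + 121*π/2.


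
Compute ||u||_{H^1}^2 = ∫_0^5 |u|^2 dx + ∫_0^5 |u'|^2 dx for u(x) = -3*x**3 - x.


||u||_{H^1}^2 = 3267980/21

The H^1 norm (squared) on an interval (0, L) is
  ||u||_{H^1}^2 = ∫_0^L u(x)^2 dx + ∫_0^L u'(x)^2 dx.
Compute u'(x) = -9*x**2 - 1.
Then u(x)^2 = 9*x**6 + 6*x**4 + x**2 and u'(x)^2 = 81*x**4 + 18*x**2 + 1.
Integrate each monomial from 0 to 5 using ∫_0^5 c·x^n dx = c·5^(n+1)/(n+1):
  ∫_0^5 u(x)^2 dx = ∫_0^5 (9*x^6 + 6*x^4 + x^2) dx. Term by term:
    ∫_0^5 9*x^6 dx = 703125/7;  ∫_0^5 6*x^4 dx = 3750;  ∫_0^5 x^2 dx = 125/3.
  Sum: 703125/7 + 3750 + 125/3 = 2189000/21.
  ∫_0^5 u'(x)^2 dx = ∫_0^5 (81*x^4 + 18*x^2 + 1) dx. Term by term:
    ∫_0^5 81*x^4 dx = 50625;  ∫_0^5 18*x^2 dx = 750;  ∫_0^5 1 dx = 5.
  Sum: 50625 + 750 + 5 = 51380.
Adding: ||u||_{H^1}^2 = 2189000/21 + 51380 = 3267980/21.


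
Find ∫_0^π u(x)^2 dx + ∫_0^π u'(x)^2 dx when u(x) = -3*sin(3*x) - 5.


||u||_{H^1(0,π)}^2 = 20 + 70*π

u'(x) = -9*cos(3*x).
Expand u² and (u')² and integrate term by term on (0, π), using: for integers n ≥ 1, ∫_0^π sin²(nx) dx = ∫_0^π cos²(nx) dx = π/2; for n ≠ n', ∫_0^π sin(nx)sin(n'x) dx = ∫_0^π cos(nx)cos(n'x) dx = 0; and by product-to-sum, ∫_0^π sin(nx)cos(n'x) dx = ½∫_0^π [sin((n+n')x) + sin((n−n')x)] dx, which is 0 when n+n' is even and 2n/(n²−n'²) when n+n' is odd (it need not vanish on (0, π)). For the constant mode: ∫_0^π 1 dx = π, ∫_0^π cos(nx) dx = 0, ∫_0^π sin(nx) dx = (1−(−1)^n)/n.
  u² squared terms: (-5)²·∫1 dx = 25·π = 25*π;  (-3)²·∫sin(3x)² dx = 9·π/2 = 9*π/2.
  u² cross terms: 2·(-5)·(-3)·∫1·sin(3x) dx = 30·(2/3) = 20.
  So ∫_0^π u² dx = 25*π + 9*π/2 + 20 = 20 + 59*π/2.
  (u')² squared terms: (-9)²·∫cos(3x)² dx = 81·π/2 = 81*π/2.
  So ∫_0^π (u')² dx = 81*π/2.
||u||_{H^1}^2 = (20 + 59*π/2) + (81*π/2) = 20 + 70*π.


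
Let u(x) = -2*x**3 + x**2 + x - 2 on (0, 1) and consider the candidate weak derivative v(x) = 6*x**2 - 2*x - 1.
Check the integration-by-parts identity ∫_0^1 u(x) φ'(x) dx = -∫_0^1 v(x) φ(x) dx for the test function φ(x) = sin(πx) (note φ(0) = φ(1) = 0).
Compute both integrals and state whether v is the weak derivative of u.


LHS = -24/π^3 + 2/π, RHS = -2/π + 24/π^3. No, v is not the weak derivative of u.

u(x) = -2*x**3 + x**2 + x - 2, classical derivative u'(x) = -6*x**2 + 2*x + 1.
φ(x) = sin(πx), so φ'(x) = π*cos(π*x).
Note φ(0) = φ(1) = 0, so the boundary term u·φ vanishes.
LHS = ∫_0^1 u(x) φ'(x) dx = ∫_0^1 (-2*π*x^3*cos(π*x) + π*x^2*cos(π*x) + π*x*cos(π*x) - 2*π*cos(π*x)) dx. Term by term:
  ∫_0^1 -2*π*cos(π*x) dx = 0;  ∫_0^1 π*x*cos(π*x) dx = -2/π;  ∫_0^1 π*x^2*cos(π*x) dx = -2/π;
  ∫_0^1 -2*π*x^3*cos(π*x) dx = -24/π^3 + 6/π.
Sum: 0 − 2/π − 2/π + -24/π^3 + 6/π = -24/π^3 + 2/π.
So LHS = -24/π^3 + 2/π.
∫_0^1 v(x) φ(x) dx = ∫_0^1 (6*x^2*sin(π*x) - 2*x*sin(π*x) - sin(π*x)) dx. Term by term:
  ∫_0^1 -sin(π*x) dx = -2/π;  ∫_0^1 -2*x*sin(π*x) dx = -2/π;  ∫_0^1 6*x^2*sin(π*x) dx = -24/π^3 + 6/π.
Sum: -2/π − 2/π + -24/π^3 + 6/π = -24/π^3 + 2/π.
So RHS = -∫_0^1 v(x) φ(x) dx = -2/π + 24/π^3.
LHS − RHS = -48/π^3 + 4/π ≠ 0, so the identity fails.
(For a valid weak derivative the identity must hold for EVERY test function, in particular this one. The failure shows v is NOT the weak derivative of u.)
Correct weak derivative would be u'(x) = -6*x**2 + 2*x + 1.


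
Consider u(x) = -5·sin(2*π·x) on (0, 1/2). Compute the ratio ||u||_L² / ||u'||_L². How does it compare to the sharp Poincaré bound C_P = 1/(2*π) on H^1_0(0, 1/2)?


||u||_L² / ||u'||_L² = 1/(2*π) = C_P.

u(x) = -5·sin(2*π·x), so u'(x) = -10*π*cos(2*π*x).
Writing u(x) = A·sin(kπx/L) with A = -5 and k = 1, use ∫_0^L sin²(kπx/L) dx = L/2 and ∫_0^L cos²(kπx/L) dx = L/2.
u² = 25·sin²(2*π·x) and (u')² = 100*π^2·cos²(2*π·x), and each of sin², cos² integrates to L/2 = 1/4 over (0, 1/2).
∫_0^1/2 u² dx = 25/4, so ||u||_L² = 5/2.
∫_0^1/2 (u')² dx = 25*π^2, so ||u'||_L² = 5*π.
Ratio ||u||_L² / ||u'||_L² = 1/(2*π).
Sharp Poincaré constant on H^1_0(0, 1/2) is C_P = L/π = 1/(2*π), achieved by sin(2*π·x).
This is the k = 1 eigenfunction (up to amplitude), so the ratio equals the sharp Poincaré constant exactly.


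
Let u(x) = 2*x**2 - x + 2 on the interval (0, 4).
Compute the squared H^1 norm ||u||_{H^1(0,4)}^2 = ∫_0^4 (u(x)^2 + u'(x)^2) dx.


||u||_{H^1}^2 = 15308/15

The H^1 norm (squared) on an interval (0, L) is
  ||u||_{H^1}^2 = ∫_0^L u(x)^2 dx + ∫_0^L u'(x)^2 dx.
Compute u'(x) = 4*x - 1.
Then u(x)^2 = 4*x**4 - 4*x**3 + 9*x**2 - 4*x + 4 and u'(x)^2 = 16*x**2 - 8*x + 1.
Integrate each monomial from 0 to 4 using ∫_0^4 c·x^n dx = c·4^(n+1)/(n+1):
  ∫_0^4 u(x)^2 dx = ∫_0^4 (4*x^4 - 4*x^3 + 9*x^2 - 4*x + 4) dx. Term by term:
    ∫_0^4 4*x^4 dx = 4096/5;  ∫_0^4 -4*x^3 dx = -256;  ∫_0^4 9*x^2 dx = 192;
    ∫_0^4 -4*x dx = -32;  ∫_0^4 4 dx = 16.
  Sum: 4096/5 − 256 + 192 − 32 + 16 = 3696/5.
  ∫_0^4 u'(x)^2 dx = ∫_0^4 (16*x^2 - 8*x + 1) dx. Term by term:
    ∫_0^4 16*x^2 dx = 1024/3;  ∫_0^4 -8*x dx = -64;  ∫_0^4 1 dx = 4.
  Sum: 1024/3 − 64 + 4 = 844/3.
Adding: ||u||_{H^1}^2 = 3696/5 + 844/3 = 15308/15.


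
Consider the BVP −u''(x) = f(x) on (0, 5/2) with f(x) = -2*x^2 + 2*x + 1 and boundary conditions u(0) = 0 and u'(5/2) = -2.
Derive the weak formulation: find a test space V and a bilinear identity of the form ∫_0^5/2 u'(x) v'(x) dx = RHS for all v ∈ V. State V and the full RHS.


V = {v ∈ H^1(0, 5/2) : v(0) = 0} (test functions vanish at x = 0 where u is specified); weak form: ∫_0^5/2 u'v' dx = ∫_0^5/2 (-2*x^2 + 2*x + 1) v dx − 2·v(5/2) for all v ∈ V.

Multiply both sides by a test function v and integrate from 0 to 5/2:
  ∫_0^5/2 −u''(x) v(x) dx = ∫_0^5/2 f(x) v(x) dx.
Integrate the LHS by parts once:
  ∫_0^5/2 −u'' v dx = −[u'(x) v(x)]_0^5/2 + ∫_0^5/2 u'(x) v'(x) dx.
Thus ∫_0^5/2 u'(x) v'(x) dx = ∫_0^5/2 f(x) v(x) dx + [u'(x) v(x)]_0^5/2.
Choose V so that boundary terms are either known or forced to vanish.
Mixed BC: u(0) = 0 (Dirichlet) and u'(5/2) = -2 (Neumann). Define V = {v ∈ H^1(0, 5/2) : v(0) = 0}. Then [u' v]_0^5/2 = u'(5/2)·v(5/2) − u'(0)·0 = − 2·v(5/2).
Weak formulation: find u (satisfying any essential BC) such that ∫_0^5/2 u'(x) v'(x) dx = ∫_0^5/2 f v dx − 2·v(5/2) for all v ∈ V (Dirichlet at 0 absorbed into V; Neumann datum at x = 5/2 contributes the boundary term).
Substituting f(x) = -2*x^2 + 2*x + 1, the right-hand side is ∫_0^5/2 (-2*x^2 + 2*x + 1) v dx − 2·v(5/2).


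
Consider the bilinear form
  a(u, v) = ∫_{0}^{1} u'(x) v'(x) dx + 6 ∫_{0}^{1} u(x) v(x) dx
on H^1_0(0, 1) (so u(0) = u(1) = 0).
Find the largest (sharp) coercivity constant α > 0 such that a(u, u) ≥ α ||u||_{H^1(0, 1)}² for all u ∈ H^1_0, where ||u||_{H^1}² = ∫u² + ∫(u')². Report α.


α = 1

Coercivity of a(·,·) on H^1_0(0, 1) means a(u, u) ≥ α ||u||_{H^1}² for every u ∈ H^1_0.
The interval has length L = 1, and Poincaré/coercivity depend only on L. Here a(u, u) = ∫(u')² + (6)·∫u².
Here c = 6 ≥ 1, so a(u,u) = ∫(u')² + c∫u² ≥ ∫(u')² + ∫u² = ||u||_{H^1}², i.e. α = 1 works. No larger α is possible: a(u,u) ≥ α||u||_{H^1}² means (1−α)∫(u')² ≥ (α−c)∫u², and for the modes u_n = sin(nπ(x−x₀)/L) (x₀ the left endpoint) one has ∫u_n²/∫(u_n')² = (L/(nπ))² → 0, so a(u_n,u_n)/||u_n||_{H^1}² → 1. Hence the optimal constant is α = 1.
Therefore α = 1.


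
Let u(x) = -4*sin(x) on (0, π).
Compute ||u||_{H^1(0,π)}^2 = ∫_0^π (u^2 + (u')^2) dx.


||u||_{H^1(0,π)}^2 = 16*π

u'(x) = -4*cos(x).
Expand u² and (u')² and integrate term by term on (0, π), using: for integers n ≥ 1, ∫_0^π sin²(nx) dx = ∫_0^π cos²(nx) dx = π/2; for n ≠ n', ∫_0^π sin(nx)sin(n'x) dx = ∫_0^π cos(nx)cos(n'x) dx = 0; and by product-to-sum, ∫_0^π sin(nx)cos(n'x) dx = ½∫_0^π [sin((n+n')x) + sin((n−n')x)] dx, which is 0 when n+n' is even and 2n/(n²−n'²) when n+n' is odd (it need not vanish on (0, π)).
  u² squared terms: (-4)²·∫sin(x)² dx = 16·π/2 = 8*π.
  So ∫_0^π u² dx = 8*π.
  (u')² squared terms: (-4)²·∫cos(x)² dx = 16·π/2 = 8*π.
  So ∫_0^π (u')² dx = 8*π.
||u||_{H^1}^2 = (8*π) + (8*π) = 16*π.


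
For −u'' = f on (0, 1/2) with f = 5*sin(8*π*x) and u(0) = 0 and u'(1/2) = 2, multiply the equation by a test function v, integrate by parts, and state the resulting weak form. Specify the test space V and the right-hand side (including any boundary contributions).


V = {v ∈ H^1(0, 1/2) : v(0) = 0} (test functions vanish at x = 0 where u is specified); weak form: ∫_0^1/2 u'v' dx = ∫_0^1/2 (5*sin(8*π*x)) v dx + 2·v(1/2) for all v ∈ V.

Multiply both sides by a test function v and integrate from 0 to 1/2:
  ∫_0^1/2 −u''(x) v(x) dx = ∫_0^1/2 f(x) v(x) dx.
Integrate the LHS by parts once:
  ∫_0^1/2 −u'' v dx = −[u'(x) v(x)]_0^1/2 + ∫_0^1/2 u'(x) v'(x) dx.
Thus ∫_0^1/2 u'(x) v'(x) dx = ∫_0^1/2 f(x) v(x) dx + [u'(x) v(x)]_0^1/2.
Choose V so that boundary terms are either known or forced to vanish.
Mixed BC: u(0) = 0 (Dirichlet) and u'(1/2) = 2 (Neumann). Define V = {v ∈ H^1(0, 1/2) : v(0) = 0}. Then [u' v]_0^1/2 = u'(1/2)·v(1/2) − u'(0)·0 = 2·v(1/2).
Weak formulation: find u (satisfying any essential BC) such that ∫_0^1/2 u'(x) v'(x) dx = ∫_0^1/2 f v dx + 2·v(1/2) for all v ∈ V (Dirichlet at 0 absorbed into V; Neumann datum at x = 1/2 contributes the boundary term).
Substituting f(x) = 5*sin(8*π*x), the right-hand side is ∫_0^1/2 (5*sin(8*π*x)) v dx + 2·v(1/2).


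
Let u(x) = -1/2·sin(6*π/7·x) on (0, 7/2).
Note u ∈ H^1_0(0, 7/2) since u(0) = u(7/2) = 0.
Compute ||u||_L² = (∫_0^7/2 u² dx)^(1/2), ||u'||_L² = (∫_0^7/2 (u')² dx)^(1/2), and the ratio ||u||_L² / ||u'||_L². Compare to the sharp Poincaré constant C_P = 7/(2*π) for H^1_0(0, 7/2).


||u||_L² / ||u'||_L² = 7/(6*π) < C_P = 7/(2*π).

u(x) = -1/2·sin(6*π/7·x), so u'(x) = -3*π*cos(6*π*x/7)/7.
Writing u(x) = A·sin(kπx/L) with A = -1/2 and k = 3, use ∫_0^L sin²(kπx/L) dx = L/2 and ∫_0^L cos²(kπx/L) dx = L/2.
u² = 1/4·sin²(6*π/7·x) and (u')² = 9*π^2/49·cos²(6*π/7·x), and each of sin², cos² integrates to L/2 = 7/4 over (0, 7/2).
∫_0^7/2 u² dx = 7/16, so ||u||_L² = sqrt(7)/4.
∫_0^7/2 (u')² dx = 9*π^2/28, so ||u'||_L² = 3*sqrt(7)*π/14.
Ratio ||u||_L² / ||u'||_L² = 7/(6*π).
Sharp Poincaré constant on H^1_0(0, 7/2) is C_P = L/π = 7/(2*π), achieved by sin(2*π/7·x).
This is the k = 3 harmonic; the ratio L/(kπ) is strictly less than C_P = L/π, consistent with the sharp inequality ||u||_L² ≤ C_P ||u'||_L².


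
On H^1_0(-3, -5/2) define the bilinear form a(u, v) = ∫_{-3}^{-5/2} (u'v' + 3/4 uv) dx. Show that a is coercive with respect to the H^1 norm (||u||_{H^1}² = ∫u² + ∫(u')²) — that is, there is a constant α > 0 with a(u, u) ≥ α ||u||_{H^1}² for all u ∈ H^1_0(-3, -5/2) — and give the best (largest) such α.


α = (3 + 16*π^2)/(4*(1 + 4*π^2))

Coercivity of a(·,·) on H^1_0(-3, -5/2) means a(u, u) ≥ α ||u||_{H^1}² for every u ∈ H^1_0.
The interval has length L = 1/2, and Poincaré/coercivity depend only on L. Here a(u, u) = ∫(u')² + (3/4)·∫u².
Here 0 < c = 3/4 < 1. The condition a(u,u) ≥ α||u||_{H^1}² reads (1−α)∫(u')² ≥ (α−c)∫u². Any admissible α is ≤ 1 (rapidly oscillating u have ∫u²/∫(u')² → 0), and α = 1 would force 0 ≥ (1−c)∫u², impossible since c < 1; so 1−α > 0. By the sharp Poincaré inequality on H^1_0 of an interval of length L, ∫(u')² ≥ (π/L)²∫u² with equality for the first sine mode sin(π(x−x₀)/L) (x₀ the left endpoint), so the inequality holds for all u iff (1−α)(π/L)² ≥ α − c, i.e. α ≤ ((π/L)² + c)/((π/L)² + 1) = (1 + c(L/π)²)/(1 + (L/π)²). With (π/L)² = 4*π^2 and c = 3/4, the largest admissible constant is α = ((π/L)² + c)/((π/L)² + 1).
Simplifying, α = (3 + 16*π^2)/(4*(1 + 4*π^2)).


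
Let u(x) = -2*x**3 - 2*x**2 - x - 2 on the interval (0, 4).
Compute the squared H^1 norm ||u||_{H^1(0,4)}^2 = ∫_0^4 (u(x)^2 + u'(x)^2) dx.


||u||_{H^1}^2 = 3000916/105

The H^1 norm (squared) on an interval (0, L) is
  ||u||_{H^1}^2 = ∫_0^L u(x)^2 dx + ∫_0^L u'(x)^2 dx.
Compute u'(x) = -6*x**2 - 4*x - 1.
Then u(x)^2 = 4*x**6 + 8*x**5 + 8*x**4 + 12*x**3 + 9*x**2 + 4*x + 4 and u'(x)^2 = 36*x**4 + 48*x**3 + 28*x**2 + 8*x + 1.
Integrate each monomial from 0 to 4 using ∫_0^4 c·x^n dx = c·4^(n+1)/(n+1):
  ∫_0^4 u(x)^2 dx = ∫_0^4 (4*x^6 + 8*x^5 + 8*x^4 + 12*x^3 + 9*x^2 + 4*x + 4) dx. Term by term:
    ∫_0^4 4*x^6 dx = 65536/7;  ∫_0^4 8*x^5 dx = 16384/3;  ∫_0^4 8*x^4 dx = 8192/5;
    ∫_0^4 12*x^3 dx = 768;  ∫_0^4 9*x^2 dx = 192;  ∫_0^4 4*x dx = 32;
    ∫_0^4 4 dx = 16.
  Sum: 65536/7 + 16384/3 + 8192/5 + 768 + 192 + 32 + 16 = 1834352/105.
  ∫_0^4 u'(x)^2 dx = ∫_0^4 (36*x^4 + 48*x^3 + 28*x^2 + 8*x + 1) dx. Term by term:
    ∫_0^4 36*x^4 dx = 36864/5;  ∫_0^4 48*x^3 dx = 3072;  ∫_0^4 28*x^2 dx = 1792/3;
    ∫_0^4 8*x dx = 64;  ∫_0^4 1 dx = 4.
  Sum: 36864/5 + 3072 + 1792/3 + 64 + 4 = 166652/15.
Adding: ||u||_{H^1}^2 = 1834352/105 + 166652/15 = 3000916/105.


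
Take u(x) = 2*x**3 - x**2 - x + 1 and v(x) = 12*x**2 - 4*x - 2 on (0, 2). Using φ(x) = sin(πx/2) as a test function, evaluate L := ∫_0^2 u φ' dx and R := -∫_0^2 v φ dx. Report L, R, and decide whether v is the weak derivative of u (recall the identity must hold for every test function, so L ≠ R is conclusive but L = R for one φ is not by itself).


LHS = -36/π + 192/π^3, RHS = -72/π + 384/π^3. No, v is not the weak derivative of u.

u(x) = 2*x**3 - x**2 - x + 1, classical derivative u'(x) = 6*x**2 - 2*x - 1.
φ(x) = sin(πx/2), so φ'(x) = π*cos(π*x/2)/2.
Note φ(0) = φ(2) = 0, so the boundary term u·φ vanishes.
LHS = ∫_0^2 u(x) φ'(x) dx = ∫_0^2 (π*x^3*cos(π*x/2) - π*x^2*cos(π*x/2)/2 - π*x*cos(π*x/2)/2 + π*cos(π*x/2)/2) dx. Term by term:
  ∫_0^2 π*cos(π*x/2)/2 dx = 0;  ∫_0^2 π*x^3*cos(π*x/2) dx = -48/π + 192/π^3;  ∫_0^2 -π*x*cos(π*x/2)/2 dx = 4/π;
  ∫_0^2 -π*x^2*cos(π*x/2)/2 dx = 8/π.
Sum: 0 + -48/π + 192/π^3 + 4/π + 8/π = -36/π + 192/π^3.
So LHS = -36/π + 192/π^3.
∫_0^2 v(x) φ(x) dx = ∫_0^2 (12*x^2*sin(π*x/2) - 4*x*sin(π*x/2) - 2*sin(π*x/2)) dx. Term by term:
  ∫_0^2 -2*sin(π*x/2) dx = -8/π;  ∫_0^2 -4*x*sin(π*x/2) dx = -16/π;  ∫_0^2 12*x^2*sin(π*x/2) dx = -384/π^3 + 96/π.
Sum: -8/π − 16/π + -384/π^3 + 96/π = -384/π^3 + 72/π.
So RHS = -∫_0^2 v(x) φ(x) dx = -72/π + 384/π^3.
LHS − RHS = -192/π^3 + 36/π ≠ 0, so the identity fails.
(For a valid weak derivative the identity must hold for EVERY test function, in particular this one. The failure shows v is NOT the weak derivative of u.)
Correct weak derivative would be u'(x) = 6*x**2 - 2*x - 1.


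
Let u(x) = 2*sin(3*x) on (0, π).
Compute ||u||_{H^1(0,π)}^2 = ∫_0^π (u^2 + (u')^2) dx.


||u||_{H^1(0,π)}^2 = 20*π

u'(x) = 6*cos(3*x).
Expand u² and (u')² and integrate term by term on (0, π), using: for integers n ≥ 1, ∫_0^π sin²(nx) dx = ∫_0^π cos²(nx) dx = π/2; for n ≠ n', ∫_0^π sin(nx)sin(n'x) dx = ∫_0^π cos(nx)cos(n'x) dx = 0; and by product-to-sum, ∫_0^π sin(nx)cos(n'x) dx = ½∫_0^π [sin((n+n')x) + sin((n−n')x)] dx, which is 0 when n+n' is even and 2n/(n²−n'²) when n+n' is odd (it need not vanish on (0, π)).
  u² squared terms: (2)²·∫sin(3x)² dx = 4·π/2 = 2*π.
  So ∫_0^π u² dx = 2*π.
  (u')² squared terms: (6)²·∫cos(3x)² dx = 36·π/2 = 18*π.
  So ∫_0^π (u')² dx = 18*π.
||u||_{H^1}^2 = (2*π) + (18*π) = 20*π.


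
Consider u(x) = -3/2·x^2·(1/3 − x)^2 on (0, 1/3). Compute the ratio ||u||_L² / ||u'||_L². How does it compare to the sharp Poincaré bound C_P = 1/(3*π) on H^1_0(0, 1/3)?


||u||_L² / ||u'||_L² = sqrt(3)/18 < C_P = 1/(3*π).

u(x) = -3/2·x^2·(1/3 − x)^2, so u'(x) = x*(-18*x^2 + 9*x - 1)/3.
u(x) = -3/2·x^2·(1/3 − x)^2 vanishes at x = 0 and x = 1/3, so u ∈ H^1_0(0, 1/3). Differentiate via the product rule and integrate the resulting polynomials term by term.
  ∫_0^1/3 u² dx = ∫_0^1/3 (9*x^8/4 - 3*x^7 + 3*x^6/2 - x^5/3 + x^4/36) dx. Term by term:
    ∫_0^1/3 9*x^8/4 dx = 1/78732;  ∫_0^1/3 -3*x^7 dx = -1/17496;  ∫_0^1/3 3*x^6/2 dx = 1/10206;
    ∫_0^1/3 -x^5/3 dx = -1/13122;  ∫_0^1/3 x^4/36 dx = 1/43740.
  Sum: 1/78732 − 1/17496 + 1/10206 − 1/13122 + 1/43740 = 1/5511240.
  ∫_0^1/3 (u')² dx = ∫_0^1/3 (36*x^6 - 36*x^5 + 13*x^4 - 2*x^3 + x^2/9) dx. Term by term:
    ∫_0^1/3 36*x^6 dx = 4/1701;  ∫_0^1/3 -36*x^5 dx = -2/243;  ∫_0^1/3 13*x^4 dx = 13/1215;
    ∫_0^1/3 -2*x^3 dx = -1/162;  ∫_0^1/3 x^2/9 dx = 1/729.
  Sum: 4/1701 − 2/243 + 13/1215 − 1/162 + 1/729 = 1/51030.
∫_0^1/3 u² dx = 1/5511240, so ||u||_L² = sqrt(210)/34020.
∫_0^1/3 (u')² dx = 1/51030, so ||u'||_L² = sqrt(70)/1890.
Ratio ||u||_L² / ||u'||_L² = sqrt(3)/18.
Sharp Poincaré constant on H^1_0(0, 1/3) is C_P = L/π = 1/(3*π), achieved by sin(3*π·x).
A polynomial bump cannot attain the sharp Poincaré constant (only the first sine eigenfunction does), so the ratio is strictly less than C_P, consistent with ||u||_L² ≤ C_P ||u'||_L².


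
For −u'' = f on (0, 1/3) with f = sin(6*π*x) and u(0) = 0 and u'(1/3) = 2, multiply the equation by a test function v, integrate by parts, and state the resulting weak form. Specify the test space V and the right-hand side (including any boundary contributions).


V = {v ∈ H^1(0, 1/3) : v(0) = 0} (test functions vanish at x = 0 where u is specified); weak form: ∫_0^1/3 u'v' dx = ∫_0^1/3 (sin(6*π*x)) v dx + 2·v(1/3) for all v ∈ V.

Multiply both sides by a test function v and integrate from 0 to 1/3:
  ∫_0^1/3 −u''(x) v(x) dx = ∫_0^1/3 f(x) v(x) dx.
Integrate the LHS by parts once:
  ∫_0^1/3 −u'' v dx = −[u'(x) v(x)]_0^1/3 + ∫_0^1/3 u'(x) v'(x) dx.
Thus ∫_0^1/3 u'(x) v'(x) dx = ∫_0^1/3 f(x) v(x) dx + [u'(x) v(x)]_0^1/3.
Choose V so that boundary terms are either known or forced to vanish.
Mixed BC: u(0) = 0 (Dirichlet) and u'(1/3) = 2 (Neumann). Define V = {v ∈ H^1(0, 1/3) : v(0) = 0}. Then [u' v]_0^1/3 = u'(1/3)·v(1/3) − u'(0)·0 = 2·v(1/3).
Weak formulation: find u (satisfying any essential BC) such that ∫_0^1/3 u'(x) v'(x) dx = ∫_0^1/3 f v dx + 2·v(1/3) for all v ∈ V (Dirichlet at 0 absorbed into V; Neumann datum at x = 1/3 contributes the boundary term).
Substituting f(x) = sin(6*π*x), the right-hand side is ∫_0^1/3 (sin(6*π*x)) v dx + 2·v(1/3).


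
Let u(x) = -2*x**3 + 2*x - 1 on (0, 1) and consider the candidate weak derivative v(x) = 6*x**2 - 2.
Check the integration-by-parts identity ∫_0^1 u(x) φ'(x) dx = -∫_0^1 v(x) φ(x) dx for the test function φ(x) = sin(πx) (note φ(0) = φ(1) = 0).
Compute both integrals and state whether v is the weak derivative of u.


LHS = -24/π^3 + 2/π, RHS = -2/π + 24/π^3. No, v is not the weak derivative of u.

u(x) = -2*x**3 + 2*x - 1, classical derivative u'(x) = 2 - 6*x**2.
φ(x) = sin(πx), so φ'(x) = π*cos(π*x).
Note φ(0) = φ(1) = 0, so the boundary term u·φ vanishes.
LHS = ∫_0^1 u(x) φ'(x) dx = ∫_0^1 (-2*π*x^3*cos(π*x) + 2*π*x*cos(π*x) - π*cos(π*x)) dx. Term by term:
  ∫_0^1 -π*cos(π*x) dx = 0;  ∫_0^1 -2*π*x^3*cos(π*x) dx = -24/π^3 + 6/π;  ∫_0^1 2*π*x*cos(π*x) dx = -4/π.
Sum: 0 + -24/π^3 + 6/π − 4/π = -24/π^3 + 2/π.
So LHS = -24/π^3 + 2/π.
∫_0^1 v(x) φ(x) dx = ∫_0^1 (6*x^2*sin(π*x) - 2*sin(π*x)) dx. Term by term:
  ∫_0^1 -2*sin(π*x) dx = -4/π;  ∫_0^1 6*x^2*sin(π*x) dx = -24/π^3 + 6/π.
Sum: -4/π + -24/π^3 + 6/π = -24/π^3 + 2/π.
So RHS = -∫_0^1 v(x) φ(x) dx = -2/π + 24/π^3.
LHS − RHS = -48/π^3 + 4/π ≠ 0, so the identity fails.
(For a valid weak derivative the identity must hold for EVERY test function, in particular this one. The failure shows v is NOT the weak derivative of u.)
Correct weak derivative would be u'(x) = 2 - 6*x**2.


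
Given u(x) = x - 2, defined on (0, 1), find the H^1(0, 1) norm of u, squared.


||u||_{H^1}^2 = 10/3

The H^1 norm (squared) on an interval (0, L) is
  ||u||_{H^1}^2 = ∫_0^L u(x)^2 dx + ∫_0^L u'(x)^2 dx.
Compute u'(x) = 1.
Then u(x)^2 = x**2 - 4*x + 4 and u'(x)^2 = 1.
Integrate each monomial from 0 to 1 using ∫_0^1 c·x^n dx = c·1^(n+1)/(n+1):
  ∫_0^1 u(x)^2 dx = ∫_0^1 (x^2 - 4*x + 4) dx. Term by term:
    ∫_0^1 x^2 dx = 1/3;  ∫_0^1 -4*x dx = -2;  ∫_0^1 4 dx = 4.
  Sum: 1/3 − 2 + 4 = 7/3.
  ∫_0^1 u'(x)^2 dx = ∫_0^1 (1) dx. Term by term:
    ∫_0^1 1 dx = 1.
Adding: ||u||_{H^1}^2 = 7/3 + 1 = 10/3.


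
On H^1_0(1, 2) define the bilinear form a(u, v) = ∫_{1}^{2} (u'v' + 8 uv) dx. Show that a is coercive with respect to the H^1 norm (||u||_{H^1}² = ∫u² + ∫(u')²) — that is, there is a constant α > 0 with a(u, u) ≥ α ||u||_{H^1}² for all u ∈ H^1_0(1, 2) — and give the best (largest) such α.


α = 1

Coercivity of a(·,·) on H^1_0(1, 2) means a(u, u) ≥ α ||u||_{H^1}² for every u ∈ H^1_0.
The interval has length L = 1, and Poincaré/coercivity depend only on L. Here a(u, u) = ∫(u')² + (8)·∫u².
Here c = 8 ≥ 1, so a(u,u) = ∫(u')² + c∫u² ≥ ∫(u')² + ∫u² = ||u||_{H^1}², i.e. α = 1 works. No larger α is possible: a(u,u) ≥ α||u||_{H^1}² means (1−α)∫(u')² ≥ (α−c)∫u², and for the modes u_n = sin(nπ(x−x₀)/L) (x₀ the left endpoint) one has ∫u_n²/∫(u_n')² = (L/(nπ))² → 0, so a(u_n,u_n)/||u_n||_{H^1}² → 1. Hence the optimal constant is α = 1.
Therefore α = 1.


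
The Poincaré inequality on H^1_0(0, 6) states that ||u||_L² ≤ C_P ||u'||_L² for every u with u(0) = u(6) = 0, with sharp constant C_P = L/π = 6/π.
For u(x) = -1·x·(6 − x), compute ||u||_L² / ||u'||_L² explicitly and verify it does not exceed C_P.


||u||_L² / ||u'||_L² = 3*sqrt(10)/5 < C_P = 6/π.

u(x) = -1·x·(6 − x), so u'(x) = 2*x - 6.
u(x) = -1·x·(6 − x) vanishes at x = 0 and x = 6, so u ∈ H^1_0(0, 6). Differentiate via the product rule and integrate the resulting polynomials term by term.
  ∫_0^6 u² dx = ∫_0^6 (x^4 - 12*x^3 + 36*x^2) dx. Term by term:
    ∫_0^6 x^4 dx = 7776/5;  ∫_0^6 -12*x^3 dx = -3888;  ∫_0^6 36*x^2 dx = 2592.
  Sum: 7776/5 − 3888 + 2592 = 1296/5.
  ∫_0^6 (u')² dx = ∫_0^6 (4*x^2 - 24*x + 36) dx. Term by term:
    ∫_0^6 4*x^2 dx = 288;  ∫_0^6 -24*x dx = -432;  ∫_0^6 36 dx = 216.
  Sum: 288 − 432 + 216 = 72.
∫_0^6 u² dx = 1296/5, so ||u||_L² = 36*sqrt(5)/5.
∫_0^6 (u')² dx = 72, so ||u'||_L² = 6*sqrt(2).
Ratio ||u||_L² / ||u'||_L² = 3*sqrt(10)/5.
Sharp Poincaré constant on H^1_0(0, 6) is C_P = L/π = 6/π, achieved by sin(π/6·x).
A polynomial bump cannot attain the sharp Poincaré constant (only the first sine eigenfunction does), so the ratio is strictly less than C_P, consistent with ||u||_L² ≤ C_P ||u'||_L².


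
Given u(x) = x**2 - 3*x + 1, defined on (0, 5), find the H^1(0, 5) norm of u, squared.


||u||_{H^1}^2 = 275/2

The H^1 norm (squared) on an interval (0, L) is
  ||u||_{H^1}^2 = ∫_0^L u(x)^2 dx + ∫_0^L u'(x)^2 dx.
Compute u'(x) = 2*x - 3.
Then u(x)^2 = x**4 - 6*x**3 + 11*x**2 - 6*x + 1 and u'(x)^2 = 4*x**2 - 12*x + 9.
Integrate each monomial from 0 to 5 using ∫_0^5 c·x^n dx = c·5^(n+1)/(n+1):
  ∫_0^5 u(x)^2 dx = ∫_0^5 (x^4 - 6*x^3 + 11*x^2 - 6*x + 1) dx. Term by term:
    ∫_0^5 x^4 dx = 625;  ∫_0^5 -6*x^3 dx = -1875/2;  ∫_0^5 11*x^2 dx = 1375/3;
    ∫_0^5 -6*x dx = -75;  ∫_0^5 1 dx = 5.
  Sum: 625 − 1875/2 + 1375/3 − 75 + 5 = 455/6.
  ∫_0^5 u'(x)^2 dx = ∫_0^5 (4*x^2 - 12*x + 9) dx. Term by term:
    ∫_0^5 4*x^2 dx = 500/3;  ∫_0^5 -12*x dx = -150;  ∫_0^5 9 dx = 45.
  Sum: 500/3 − 150 + 45 = 185/3.
Adding: ||u||_{H^1}^2 = 455/6 + 185/3 = 275/2.


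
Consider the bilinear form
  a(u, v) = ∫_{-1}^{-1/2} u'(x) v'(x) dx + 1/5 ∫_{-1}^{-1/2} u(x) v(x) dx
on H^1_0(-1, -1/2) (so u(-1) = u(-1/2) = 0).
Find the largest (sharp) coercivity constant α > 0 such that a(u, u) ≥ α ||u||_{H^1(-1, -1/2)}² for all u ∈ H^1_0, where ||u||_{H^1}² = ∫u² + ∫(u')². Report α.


α = (1 + 20*π^2)/(5*(1 + 4*π^2))

Coercivity of a(·,·) on H^1_0(-1, -1/2) means a(u, u) ≥ α ||u||_{H^1}² for every u ∈ H^1_0.
The interval has length L = 1/2, and Poincaré/coercivity depend only on L. Here a(u, u) = ∫(u')² + (1/5)·∫u².
Here 0 < c = 1/5 < 1. The condition a(u,u) ≥ α||u||_{H^1}² reads (1−α)∫(u')² ≥ (α−c)∫u². Any admissible α is ≤ 1 (rapidly oscillating u have ∫u²/∫(u')² → 0), and α = 1 would force 0 ≥ (1−c)∫u², impossible since c < 1; so 1−α > 0. By the sharp Poincaré inequality on H^1_0 of an interval of length L, ∫(u')² ≥ (π/L)²∫u² with equality for the first sine mode sin(π(x−x₀)/L) (x₀ the left endpoint), so the inequality holds for all u iff (1−α)(π/L)² ≥ α − c, i.e. α ≤ ((π/L)² + c)/((π/L)² + 1) = (1 + c(L/π)²)/(1 + (L/π)²). With (π/L)² = 4*π^2 and c = 1/5, the largest admissible constant is α = ((π/L)² + c)/((π/L)² + 1).
Simplifying, α = (1 + 20*π^2)/(5*(1 + 4*π^2)).


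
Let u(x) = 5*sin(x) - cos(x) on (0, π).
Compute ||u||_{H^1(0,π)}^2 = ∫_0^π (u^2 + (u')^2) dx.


||u||_{H^1(0,π)}^2 = 26*π

u'(x) = sin(x) + 5*cos(x).
Expand u² and (u')² and integrate term by term on (0, π), using: for integers n ≥ 1, ∫_0^π sin²(nx) dx = ∫_0^π cos²(nx) dx = π/2; for n ≠ n', ∫_0^π sin(nx)sin(n'x) dx = ∫_0^π cos(nx)cos(n'x) dx = 0; and by product-to-sum, ∫_0^π sin(nx)cos(n'x) dx = ½∫_0^π [sin((n+n')x) + sin((n−n')x)] dx, which is 0 when n+n' is even and 2n/(n²−n'²) when n+n' is odd (it need not vanish on (0, π)).
  u² squared terms: (-1)²·∫cos(x)² dx = 1·π/2 = π/2;  (5)²·∫sin(x)² dx = 25·π/2 = 25*π/2.
  u² cross terms: 2·(-1)·(5)·∫cos(x)·sin(x) dx = -10·(0) = 0.
  So ∫_0^π u² dx = π/2 + 25*π/2 + 0 = 13*π.
  (u')² squared terms: (5)²·∫cos(x)² dx = 25·π/2 = 25*π/2;  (1)²·∫sin(x)² dx = 1·π/2 = π/2.
  (u')² cross terms: 2·(5)·(1)·∫cos(x)·sin(x) dx = 10·(0) = 0.
  So ∫_0^π (u')² dx = 25*π/2 + π/2 + 0 = 13*π.
||u||_{H^1}^2 = (13*π) + (13*π) = 26*π.


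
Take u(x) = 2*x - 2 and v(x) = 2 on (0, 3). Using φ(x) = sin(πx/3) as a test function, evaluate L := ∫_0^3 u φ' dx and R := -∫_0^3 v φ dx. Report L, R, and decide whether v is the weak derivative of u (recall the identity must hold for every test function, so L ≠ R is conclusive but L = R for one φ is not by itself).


LHS = -12/π, RHS = -12/π. Yes, v = u' weakly.

u(x) = 2*x - 2, classical derivative u'(x) = 2.
φ(x) = sin(πx/3), so φ'(x) = π*cos(π*x/3)/3.
Note φ(0) = φ(3) = 0, so the boundary term u·φ vanishes.
LHS = ∫_0^3 u(x) φ'(x) dx = ∫_0^3 (2*π*x*cos(π*x/3)/3 - 2*π*cos(π*x/3)/3) dx. Term by term:
  ∫_0^3 -2*π*cos(π*x/3)/3 dx = 0;  ∫_0^3 2*π*x*cos(π*x/3)/3 dx = -12/π.
Sum: 0 − 12/π = -12/π.
So LHS = -12/π.
∫_0^3 v(x) φ(x) dx = ∫_0^3 (2*sin(π*x/3)) dx. Term by term:
  ∫_0^3 2*sin(π*x/3) dx = 12/π.
So RHS = -∫_0^3 v(x) φ(x) dx = -12/π.
LHS = RHS, so the identity holds for this test φ.
Moreover u is smooth here and v(x) = u'(x) = 2 pointwise, so the identity holds for every test function. Hence v is the weak derivative of u.


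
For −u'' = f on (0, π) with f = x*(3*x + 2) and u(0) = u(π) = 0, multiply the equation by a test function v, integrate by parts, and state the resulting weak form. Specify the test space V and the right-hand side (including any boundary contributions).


V = H^1_0(0, π) (so v(0) = v(π) = 0); weak form: ∫_0^π u'v' dx = ∫_0^π (x*(3*x + 2)) v dx for all v ∈ V.

Multiply both sides by a test function v and integrate from 0 to π:
  ∫_0^π −u''(x) v(x) dx = ∫_0^π f(x) v(x) dx.
Integrate the LHS by parts once:
  ∫_0^π −u'' v dx = −[u'(x) v(x)]_0^π + ∫_0^π u'(x) v'(x) dx.
Thus ∫_0^π u'(x) v'(x) dx = ∫_0^π f(x) v(x) dx + [u'(x) v(x)]_0^π.
Choose V so that boundary terms are either known or forced to vanish.
u is Dirichlet: u(0) = u(π) = 0. Let V = H^1_0(0, π); then v(0) = v(π) = 0, and [u' v]_0^π = 0.
Weak formulation: find u (satisfying any essential BC) such that ∫_0^π u'(x) v'(x) dx = ∫_0^π f v dx for all v ∈ V.
Substituting f(x) = x*(3*x + 2), the right-hand side is ∫_0^π (x*(3*x + 2)) v dx.


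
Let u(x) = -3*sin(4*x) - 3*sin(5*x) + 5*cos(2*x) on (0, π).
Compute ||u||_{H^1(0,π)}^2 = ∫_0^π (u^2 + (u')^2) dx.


||u||_{H^1(0,π)}^2 = -500/7 + 256*π

u'(x) = -10*sin(2*x) - 12*cos(4*x) - 15*cos(5*x).
Expand u² and (u')² and integrate term by term on (0, π), using: for integers n ≥ 1, ∫_0^π sin²(nx) dx = ∫_0^π cos²(nx) dx = π/2; for n ≠ n', ∫_0^π sin(nx)sin(n'x) dx = ∫_0^π cos(nx)cos(n'x) dx = 0; and by product-to-sum, ∫_0^π sin(nx)cos(n'x) dx = ½∫_0^π [sin((n+n')x) + sin((n−n')x)] dx, which is 0 when n+n' is even and 2n/(n²−n'²) when n+n' is odd (it need not vanish on (0, π)).
  u² squared terms: (-3)²·∫sin(4x)² dx = 9·π/2 = 9*π/2;  (-3)²·∫sin(5x)² dx = 9·π/2 = 9*π/2;  (5)²·∫cos(2x)² dx = 25·π/2 = 25*π/2.
  u² cross terms: 2·(-3)·(-3)·∫sin(4x)·sin(5x) dx = 18·(0) = 0;  2·(-3)·(5)·∫sin(4x)·cos(2x) dx = -30·(0) = 0;  2·(-3)·(5)·∫sin(5x)·cos(2x) dx = -30·(10/21) = -100/7.
  So ∫_0^π u² dx = 9*π/2 + 9*π/2 + 25*π/2 + 0 + 0 − 100/7 = -100/7 + 43*π/2.
  (u')² squared terms: (-15)²·∫cos(5x)² dx = 225·π/2 = 225*π/2;  (-12)²·∫cos(4x)² dx = 144·π/2 = 72*π;  (-10)²·∫sin(2x)² dx = 100·π/2 = 50*π.
  (u')² cross terms: 2·(-15)·(-12)·∫cos(5x)·cos(4x) dx = 360·(0) = 0;  2·(-15)·(-10)·∫cos(5x)·sin(2x) dx = 300·(-4/21) = -400/7;  2·(-12)·(-10)·∫cos(4x)·sin(2x) dx = 240·(0) = 0.
  So ∫_0^π (u')² dx = 225*π/2 + 72*π + 50*π + 0 − 400/7 + 0 = -400/7 + 469*π/2.
||u||_{H^1}^2 = (-100/7 + 43*π/2) + (-400/7 + 469*π/2) = -500/7 + 256*π.


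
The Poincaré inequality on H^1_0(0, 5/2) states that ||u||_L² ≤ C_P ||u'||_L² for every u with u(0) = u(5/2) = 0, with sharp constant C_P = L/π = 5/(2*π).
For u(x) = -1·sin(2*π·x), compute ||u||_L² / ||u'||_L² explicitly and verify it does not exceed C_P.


||u||_L² / ||u'||_L² = 1/(2*π) < C_P = 5/(2*π).

u(x) = -1·sin(2*π·x), so u'(x) = -2*π*cos(2*π*x).
Writing u(x) = A·sin(kπx/L) with A = -1 and k = 5, use ∫_0^L sin²(kπx/L) dx = L/2 and ∫_0^L cos²(kπx/L) dx = L/2.
u² = 1·sin²(2*π·x) and (u')² = 4*π^2·cos²(2*π·x), and each of sin², cos² integrates to L/2 = 5/4 over (0, 5/2).
∫_0^5/2 u² dx = 5/4, so ||u||_L² = sqrt(5)/2.
∫_0^5/2 (u')² dx = 5*π^2, so ||u'||_L² = sqrt(5)*π.
Ratio ||u||_L² / ||u'||_L² = 1/(2*π).
Sharp Poincaré constant on H^1_0(0, 5/2) is C_P = L/π = 5/(2*π), achieved by sin(2*π/5·x).
This is the k = 5 harmonic; the ratio L/(kπ) is strictly less than C_P = L/π, consistent with the sharp inequality ||u||_L² ≤ C_P ||u'||_L².


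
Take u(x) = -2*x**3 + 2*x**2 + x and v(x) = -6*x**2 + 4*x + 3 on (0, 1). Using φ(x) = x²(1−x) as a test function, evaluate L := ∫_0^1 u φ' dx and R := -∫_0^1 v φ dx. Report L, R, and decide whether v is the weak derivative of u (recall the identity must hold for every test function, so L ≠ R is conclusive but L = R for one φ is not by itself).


LHS = -1/12, RHS = -1/4. No, v is not the weak derivative of u.

u(x) = -2*x**3 + 2*x**2 + x, classical derivative u'(x) = -6*x**2 + 4*x + 1.
φ(x) = x²(1−x), so φ'(x) = x*(2 - 3*x).
Note φ(0) = φ(1) = 0, so the boundary term u·φ vanishes.
LHS = ∫_0^1 u(x) φ'(x) dx = ∫_0^1 (6*x^5 - 10*x^4 + x^3 + 2*x^2) dx. Term by term:
  ∫_0^1 6*x^5 dx = 1;  ∫_0^1 -10*x^4 dx = -2;  ∫_0^1 x^3 dx = 1/4;
  ∫_0^1 2*x^2 dx = 2/3.
Sum: 1 − 2 + 1/4 + 2/3 = -1/12.
So LHS = -1/12.
∫_0^1 v(x) φ(x) dx = ∫_0^1 (6*x^5 - 10*x^4 + x^3 + 3*x^2) dx. Term by term:
  ∫_0^1 6*x^5 dx = 1;  ∫_0^1 -10*x^4 dx = -2;  ∫_0^1 x^3 dx = 1/4;
  ∫_0^1 3*x^2 dx = 1.
Sum: 1 − 2 + 1/4 + 1 = 1/4.
So RHS = -∫_0^1 v(x) φ(x) dx = -1/4.
LHS − RHS = 1/6 ≠ 0, so the identity fails.
(For a valid weak derivative the identity must hold for EVERY test function, in particular this one. The failure shows v is NOT the weak derivative of u.)
Correct weak derivative would be u'(x) = -6*x**2 + 4*x + 1.
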